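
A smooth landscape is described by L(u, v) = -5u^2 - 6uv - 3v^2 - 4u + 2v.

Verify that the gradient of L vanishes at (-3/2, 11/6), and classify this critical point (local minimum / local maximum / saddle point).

local maximum

∇L = (-10u - 6v - 4, -6u - 6v + 2); substituting (-3/2, 11/6) gives ∇L = (0, 0), so (-3/2, 11/6) is indeed a critical point.
The Hessian of L is constant: H = [[-10, -6], [-6, -6]].
det(H) = (-10)·(-6) − (-6)² = 24.
det(H) > 0 and tr(H) = -16 < 0, so H is negative definite and the point is a local maximum.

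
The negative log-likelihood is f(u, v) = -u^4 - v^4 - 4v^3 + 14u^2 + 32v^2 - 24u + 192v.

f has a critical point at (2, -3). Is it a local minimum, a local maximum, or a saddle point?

The mixed partial ∂²f/∂u∂v is 0, so the Hessian at any point is diag(f_uu, f_vv) = diag(4(-3u^2 + 7), 4(-3v^2 - 6v + 16)).
At (2, -3): H = diag(-20, 28).
The eigenvalues have opposite signs, so H is indefinite: a saddle point.

saddle point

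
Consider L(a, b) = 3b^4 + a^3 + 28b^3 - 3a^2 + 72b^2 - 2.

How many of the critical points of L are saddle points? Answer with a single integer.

L separates as a function of a plus a function of b, so ∇L=0 decouples.
∂L/∂a = 3a(a - 2) = 0 at a ∈ {0, 2}; ∂L/∂b = 12b(b + 3)(b + 4) = 0 at b ∈ {-4, -3, 0}.
The Hessian is diagonal: diag(L_aa, L_bb). Second derivatives: L_aa(0)=-6, L_aa(2)=6; L_bb(-4)=48, L_bb(-3)=-36, L_bb(0)=144.
Saddle points occur where the two diagonal entries have opposite signs: (0, -4), (0, 0), (2, -3). Count: 3.

3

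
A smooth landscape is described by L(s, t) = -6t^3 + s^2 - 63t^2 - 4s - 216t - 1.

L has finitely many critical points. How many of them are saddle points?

L separates as a function of s plus a function of t, so ∇L=0 decouples.
∂L/∂s = 2(s - 2) = 0 at s ∈ {2}; ∂L/∂t = -18(t + 3)(t + 4) = 0 at t ∈ {-4, -3}.
The Hessian is diagonal: diag(L_ss, L_tt). Second derivatives: L_ss(2)=2; L_tt(-4)=18, L_tt(-3)=-18.
Saddle points occur where the two diagonal entries have opposite signs: (2, -3). Count: 1.

1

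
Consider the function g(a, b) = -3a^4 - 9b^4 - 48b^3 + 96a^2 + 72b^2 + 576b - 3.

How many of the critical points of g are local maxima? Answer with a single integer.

g separates as a function of a plus a function of b, so ∇g=0 decouples.
∂g/∂a = -12a(a - 4)(a + 4) = 0 at a ∈ {-4, 0, 4}; ∂g/∂b = -36(b - 2)(b + 2)(b + 4) = 0 at b ∈ {-4, -2, 2}.
The Hessian is diagonal: diag(g_aa, g_bb). Second derivatives: g_aa(-4)=-384, g_aa(0)=192, g_aa(4)=-384; g_bb(-4)=-432, g_bb(-2)=288, g_bb(2)=-864.
Local maxima occur where both diagonal entries negative: (-4, -4), (-4, 2), (4, -4), (4, 2). Count: 4.

4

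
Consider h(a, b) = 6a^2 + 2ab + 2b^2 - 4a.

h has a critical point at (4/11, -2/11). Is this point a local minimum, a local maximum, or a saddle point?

local minimum

The Hessian of h is constant: H = [[12, 2], [2, 4]].
det(H) = 12·4 − 2² = 44.
det(H) > 0 and tr(H) = 16 > 0, so H is positive definite and the point is a local minimum.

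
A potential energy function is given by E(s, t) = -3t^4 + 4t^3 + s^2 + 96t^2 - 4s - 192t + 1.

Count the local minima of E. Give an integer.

E separates as a function of s plus a function of t, so ∇E=0 decouples.
∂E/∂s = 2(s - 2) = 0 at s ∈ {2}; ∂E/∂t = -12(t - 4)(t - 1)(t + 4) = 0 at t ∈ {-4, 1, 4}.
The Hessian is diagonal: diag(E_ss, E_tt). Second derivatives: E_ss(2)=2; E_tt(-4)=-480, E_tt(1)=180, E_tt(4)=-288.
Local minima occur where both diagonal entries positive: (2, 1). Count: 1.

1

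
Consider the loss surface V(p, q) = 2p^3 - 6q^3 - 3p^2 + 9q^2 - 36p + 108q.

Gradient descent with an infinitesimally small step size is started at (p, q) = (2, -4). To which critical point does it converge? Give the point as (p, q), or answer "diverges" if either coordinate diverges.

V is separable, so gradient descent decouples: p follows -∂V/∂p, q follows -∂V/∂q.
∂V/∂p = 6(p - 3)(p + 2); at p=2 this is -24, so p increases.
∂V/∂q = -18(q - 3)(q + 2); at q=-4 this is -252, so q increases.
p converges to its nearest critical value 3 (a local min of the p-part); q converges to -2. The iterate converges to (3, -2).

(3, -2)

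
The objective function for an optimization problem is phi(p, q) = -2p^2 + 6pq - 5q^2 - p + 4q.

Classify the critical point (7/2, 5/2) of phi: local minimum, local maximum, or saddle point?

local maximum

The Hessian of phi is constant: H = [[-4, 6], [6, -10]].
det(H) = (-4)·(-10) − 6² = 4.
det(H) > 0 and tr(H) = -14 < 0, so H is negative definite and the point is a local maximum.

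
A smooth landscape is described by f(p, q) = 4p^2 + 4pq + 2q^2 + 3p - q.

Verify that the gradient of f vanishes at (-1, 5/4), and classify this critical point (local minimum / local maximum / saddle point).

∇f = (8p + 4q + 3, 4p + 4q - 1); substituting (-1, 5/4) gives ∇f = (0, 0), so (-1, 5/4) is indeed a critical point.
The Hessian of f is constant: H = [[8, 4], [4, 4]].
det(H) = 8·4 − 4² = 16.
det(H) > 0 and tr(H) = 12 > 0, so H is positive definite and the point is a local minimum.

local minimum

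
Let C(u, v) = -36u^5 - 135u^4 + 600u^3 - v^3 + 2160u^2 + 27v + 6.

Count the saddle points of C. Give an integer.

C separates as a function of u plus a function of v, so ∇C=0 decouples.
∂C/∂u = -180u(u - 3)(u + 2)(u + 4) = 0 at u ∈ {-4, -2, 0, 3}; ∂C/∂v = -3(v - 3)(v + 3) = 0 at v ∈ {-3, 3}.
The Hessian is diagonal: diag(C_uu, C_vv). Second derivatives: C_uu(-4)=10080, C_uu(-2)=-3600, C_uu(0)=4320, C_uu(3)=-18900; C_vv(-3)=18, C_vv(3)=-18.
Saddle points occur where the two diagonal entries have opposite signs: (-4, 3), (-2, -3), (0, 3), (3, -3). Count: 4.

4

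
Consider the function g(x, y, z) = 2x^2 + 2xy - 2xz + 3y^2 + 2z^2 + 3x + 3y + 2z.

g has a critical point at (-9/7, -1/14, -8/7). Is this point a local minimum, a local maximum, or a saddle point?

The Hessian is constant: H = [[4, 2, -2], [2, 6, 0], [-2, 0, 4]].
Leading principal minors: Δ₁ = 4, Δ₂ = 20, Δ₃ = 56.
All leading minors are positive, so H is positive definite: a local minimum.

local minimum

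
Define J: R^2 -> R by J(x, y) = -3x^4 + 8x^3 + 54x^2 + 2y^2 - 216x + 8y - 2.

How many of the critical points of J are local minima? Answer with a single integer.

1

J separates as a function of x plus a function of y, so ∇J=0 decouples.
∂J/∂x = -12(x - 3)(x - 2)(x + 3) = 0 at x ∈ {-3, 2, 3}; ∂J/∂y = 4(y + 2) = 0 at y ∈ {-2}.
The Hessian is diagonal: diag(J_xx, J_yy). Second derivatives: J_xx(-3)=-360, J_xx(2)=60, J_xx(3)=-72; J_yy(-2)=4.
Local minima occur where both diagonal entries positive: (2, -2). Count: 1.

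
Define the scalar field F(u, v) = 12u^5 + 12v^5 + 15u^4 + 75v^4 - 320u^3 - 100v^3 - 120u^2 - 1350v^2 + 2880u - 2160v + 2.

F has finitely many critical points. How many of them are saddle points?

8

F separates as a function of u plus a function of v, so ∇F=0 decouples.
∂F/∂u = 60(u - 3)(u - 2)(u + 2)(u + 4) = 0 at u ∈ {-4, -2, 2, 3}; ∂F/∂v = 60(v - 3)(v + 1)(v + 3)(v + 4) = 0 at v ∈ {-4, -3, -1, 3}.
The Hessian is diagonal: diag(F_uu, F_vv). Second derivatives: F_uu(-4)=-5040, F_uu(-2)=2400, F_uu(2)=-1440, F_uu(3)=2100; F_vv(-4)=-1260, F_vv(-3)=720, F_vv(-1)=-1440, F_vv(3)=10080.
Saddle points occur where the two diagonal entries have opposite signs: (-4, -3), (-4, 3), (-2, -4), (-2, -1), (2, -3), (2, 3), (3, -4), (3, -1). Count: 8.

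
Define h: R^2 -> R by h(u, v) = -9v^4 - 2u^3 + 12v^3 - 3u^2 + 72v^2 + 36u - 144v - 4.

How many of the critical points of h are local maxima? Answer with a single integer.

h separates as a function of u plus a function of v, so ∇h=0 decouples.
∂h/∂u = -6(u - 2)(u + 3) = 0 at u ∈ {-3, 2}; ∂h/∂v = -36(v - 2)(v - 1)(v + 2) = 0 at v ∈ {-2, 1, 2}.
The Hessian is diagonal: diag(h_uu, h_vv). Second derivatives: h_uu(-3)=30, h_uu(2)=-30; h_vv(-2)=-432, h_vv(1)=108, h_vv(2)=-144.
Local maxima occur where both diagonal entries negative: (2, -2), (2, 2). Count: 2.

2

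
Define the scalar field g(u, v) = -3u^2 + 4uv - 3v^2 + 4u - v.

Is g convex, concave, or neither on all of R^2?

g is quadratic, so its Hessian is the constant matrix H = [[-6, 4], [4, -6]].
det(H) = 20, tr(H) = -12.
det(H) > 0 and tr(H) < 0, so H is negative definite everywhere: concave.

concave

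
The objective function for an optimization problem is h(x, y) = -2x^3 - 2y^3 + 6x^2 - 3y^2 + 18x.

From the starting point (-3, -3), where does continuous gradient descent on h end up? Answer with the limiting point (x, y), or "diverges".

h is separable, so gradient descent decouples: x follows -∂h/∂x, y follows -∂h/∂y.
∂h/∂x = -6(x - 3)(x + 1); at x=-3 this is -72, so x increases.
∂h/∂y = -6y(y + 1); at y=-3 this is -36, so y increases.
x converges to its nearest critical value -1 (a local min of the x-part); y converges to -1. The iterate converges to (-1, -1).

(-1, -1)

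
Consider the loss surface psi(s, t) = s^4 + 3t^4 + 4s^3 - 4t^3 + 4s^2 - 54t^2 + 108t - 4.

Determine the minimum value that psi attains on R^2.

psi(s,t) separates as P(s) + Q(t) − 4, so its minimum is min P + min Q − 4.
P'(s) = 4s(s + 1)(s + 2) vanishes at s ∈ {-2, -1, 0}; Q'(t) = 12(t - 3)(t - 1)(t + 3) vanishes at t ∈ {-3, 1, 3}.
Local minima of P (where P''>0): P(-2)=0, P(0)=0. Local minima of Q: Q(-3)=-459, Q(3)=-27.
So the global minimum of psi is P(-2) + Q(-3) − 4 = 0 − 459 − 4 = -463, attained at (-2, -3).

-463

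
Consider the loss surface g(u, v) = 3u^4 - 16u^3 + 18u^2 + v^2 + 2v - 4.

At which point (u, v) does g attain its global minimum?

g(u,v) separates as P(u) + Q(v) − 4, so its minimum is min P + min Q − 4.
P'(u) = 12u(u - 3)(u - 1) vanishes at u ∈ {0, 1, 3}; Q'(v) = 2v + 2 vanishes at v ∈ {-1}.
Local minima of P (where P''>0): P(0)=0, P(3)=-27. Local minima of Q: Q(-1)=-1.
So the global minimum of g is P(3) + Q(-1) − 4 = -27 − 1 − 4 = -32, attained at (3, -1).

(3, -1)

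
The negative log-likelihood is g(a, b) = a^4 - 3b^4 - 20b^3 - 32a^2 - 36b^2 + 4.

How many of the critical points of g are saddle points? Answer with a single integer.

5

g separates as a function of a plus a function of b, so ∇g=0 decouples.
∂g/∂a = 4a(a - 4)(a + 4) = 0 at a ∈ {-4, 0, 4}; ∂g/∂b = -12b(b + 2)(b + 3) = 0 at b ∈ {-3, -2, 0}.
The Hessian is diagonal: diag(g_aa, g_bb). Second derivatives: g_aa(-4)=128, g_aa(0)=-64, g_aa(4)=128; g_bb(-3)=-36, g_bb(-2)=24, g_bb(0)=-72.
Saddle points occur where the two diagonal entries have opposite signs: (-4, -3), (-4, 0), (0, -2), (4, -3), (4, 0). Count: 5.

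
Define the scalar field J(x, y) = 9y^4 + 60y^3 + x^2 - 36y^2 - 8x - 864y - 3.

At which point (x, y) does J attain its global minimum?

J(x,y) separates as P(x) + Q(y) − 3, so its minimum is min P + min Q − 3.
P'(x) = 2x - 8 vanishes at x ∈ {4}; Q'(y) = 36(y - 2)(y + 3)(y + 4) vanishes at y ∈ {-4, -3, 2}.
Local minima of P (where P''>0): P(4)=-16. Local minima of Q: Q(-4)=1344, Q(2)=-1248.
So the global minimum of J is P(4) + Q(2) − 3 = -16 − 1248 − 3 = -1267, attained at (4, 2).

(4, 2)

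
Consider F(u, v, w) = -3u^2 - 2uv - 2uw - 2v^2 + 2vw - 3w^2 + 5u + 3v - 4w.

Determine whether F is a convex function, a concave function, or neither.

concave

F is quadratic, so its Hessian is the constant matrix H = [[-6, -2, -2], [-2, -4, 2], [-2, 2, -6]].
Leading principal minors: -6, 20, -64.
Signs alternate −, +, − ⇒ H ≺ 0 ⇒ concave.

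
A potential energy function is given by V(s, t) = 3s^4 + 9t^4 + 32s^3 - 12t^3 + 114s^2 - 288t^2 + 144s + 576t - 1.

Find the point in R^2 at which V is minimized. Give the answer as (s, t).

V(s,t) separates as P(s) + Q(t) − 1, so its minimum is min P + min Q − 1.
P'(s) = 12(s + 1)(s + 3)(s + 4) vanishes at s ∈ {-4, -3, -1}; Q'(t) = 36(t - 4)(t - 1)(t + 4) vanishes at t ∈ {-4, 1, 4}.
Local minima of P (where P''>0): P(-4)=-32, P(-1)=-59. Local minima of Q: Q(-4)=-3840, Q(4)=-768.
So the global minimum of V is P(-1) + Q(-4) − 1 = -59 − 3840 − 1 = -3900, attained at (-1, -4).

(-1, -4)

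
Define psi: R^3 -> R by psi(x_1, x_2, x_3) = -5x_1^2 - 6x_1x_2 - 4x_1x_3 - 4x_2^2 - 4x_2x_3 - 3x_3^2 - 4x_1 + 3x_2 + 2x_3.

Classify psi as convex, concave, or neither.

psi is quadratic, so its Hessian is the constant matrix H = [[-10, -6, -4], [-6, -8, -4], [-4, -4, -6]].
Leading principal minors: -10, 44, -168.
Signs alternate −, +, − ⇒ H ≺ 0 ⇒ concave.

concave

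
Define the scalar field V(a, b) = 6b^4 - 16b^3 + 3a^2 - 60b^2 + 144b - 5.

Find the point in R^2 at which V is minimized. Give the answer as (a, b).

(0, -2)

V(a,b) separates as P(a) + Q(b) − 5, so its minimum is min P + min Q − 5.
P'(a) = 6a vanishes at a ∈ {0}; Q'(b) = 24(b - 3)(b - 1)(b + 2) vanishes at b ∈ {-2, 1, 3}.
Local minima of P (where P''>0): P(0)=0. Local minima of Q: Q(-2)=-304, Q(3)=-54.
So the global minimum of V is P(0) + Q(-2) − 5 = 0 − 304 − 5 = -309, attained at (0, -2).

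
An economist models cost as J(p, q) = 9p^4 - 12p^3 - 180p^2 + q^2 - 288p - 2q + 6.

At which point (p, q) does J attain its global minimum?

J(p,q) separates as A(p) + B(q) + 6, so its minimum is min A + min B + 6.
A'(p) = 36(p - 4)(p + 1)(p + 2) vanishes at p ∈ {-2, -1, 4}; B'(q) = 2q - 2 vanishes at q ∈ {1}.
Local minima of A (where A''>0): A(-2)=96, A(4)=-2496. Local minima of B: B(1)=-1.
So the global minimum of J is A(4) + B(1) + 6 = -2496 − 1 + 6 = -2491, attained at (4, 1).

(4, 1)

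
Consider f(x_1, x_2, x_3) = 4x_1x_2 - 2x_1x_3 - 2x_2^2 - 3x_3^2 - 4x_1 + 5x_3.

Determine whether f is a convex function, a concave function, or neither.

f is quadratic, so its Hessian is the constant matrix H = [[0, 4, -2], [4, -4, 0], [-2, 0, -6]].
Leading principal minors: 0, -16, 112.
Neither pattern holds ⇒ H is indefinite ⇒ neither convex nor concave.

neither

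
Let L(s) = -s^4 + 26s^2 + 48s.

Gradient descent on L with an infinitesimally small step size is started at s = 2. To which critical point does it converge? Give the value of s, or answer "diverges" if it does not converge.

-1

L'(s) = -4(s - 4)(s + 1)(s + 3), so L'(2) = 120.
Gradient descent moves in the -L' direction, i.e. s is decreasing.
The nearest critical point in that direction is s = -1, where L'' = 40 > 0 (a local minimum). The iterate converges there.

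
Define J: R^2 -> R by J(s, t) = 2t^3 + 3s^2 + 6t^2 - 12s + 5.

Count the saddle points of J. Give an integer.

1

J separates as a function of s plus a function of t, so ∇J=0 decouples.
∂J/∂s = 6(s - 2) = 0 at s ∈ {2}; ∂J/∂t = 6t(t + 2) = 0 at t ∈ {-2, 0}.
The Hessian is diagonal: diag(J_ss, J_tt). Second derivatives: J_ss(2)=6; J_tt(-2)=-12, J_tt(0)=12.
Saddle points occur where the two diagonal entries have opposite signs: (2, -2). Count: 1.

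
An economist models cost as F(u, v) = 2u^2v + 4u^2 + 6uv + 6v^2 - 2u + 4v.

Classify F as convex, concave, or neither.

neither

The term 2u^2v is cubic, so the Hessian is not constant.
∂²F/∂u² = 4v + 8, which takes both signs as v varies (negative for sufficiently negative v). A diagonal entry of the Hessian changing sign means the Hessian is neither positive- nor negative-semidefinite on all of R^2.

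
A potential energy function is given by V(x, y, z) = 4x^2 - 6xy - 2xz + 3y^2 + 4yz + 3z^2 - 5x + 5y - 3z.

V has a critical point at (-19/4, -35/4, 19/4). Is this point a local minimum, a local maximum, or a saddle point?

local minimum

The Hessian is constant: H = [[8, -6, -2], [-6, 6, 4], [-2, 4, 6]].
Leading principal minors: Δ₁ = 8, Δ₂ = 12, Δ₃ = 16.
All leading minors are positive, so H is positive definite: a local minimum.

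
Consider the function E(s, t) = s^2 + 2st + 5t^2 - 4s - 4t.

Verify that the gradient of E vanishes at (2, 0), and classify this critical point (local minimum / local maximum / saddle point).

∇E = (2s + 2t - 4, 2s + 10t - 4); substituting (2, 0) gives ∇E = (0, 0), so (2, 0) is indeed a critical point.
The Hessian of E is constant: H = [[2, 2], [2, 10]].
det(H) = 2·10 − 2² = 16.
det(H) > 0 and tr(H) = 12 > 0, so H is positive definite and the point is a local minimum.

local minimum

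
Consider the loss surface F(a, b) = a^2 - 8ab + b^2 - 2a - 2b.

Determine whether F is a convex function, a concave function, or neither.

neither

F is quadratic, so its Hessian is the constant matrix H = [[2, -8], [-8, 2]].
det(H) = -60, tr(H) = 4.
det(H) < 0, so H is indefinite: neither convex nor concave.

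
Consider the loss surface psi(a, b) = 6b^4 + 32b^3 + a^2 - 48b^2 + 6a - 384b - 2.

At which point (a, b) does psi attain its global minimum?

(-3, 2)

psi(a,b) separates as P(a) + Q(b) − 2, so its minimum is min P + min Q − 2.
P'(a) = 2a + 6 vanishes at a ∈ {-3}; Q'(b) = 24(b - 2)(b + 2)(b + 4) vanishes at b ∈ {-4, -2, 2}.
Local minima of P (where P''>0): P(-3)=-9. Local minima of Q: Q(-4)=256, Q(2)=-608.
So the global minimum of psi is P(-3) + Q(2) − 2 = -9 − 608 − 2 = -619, attained at (-3, 2).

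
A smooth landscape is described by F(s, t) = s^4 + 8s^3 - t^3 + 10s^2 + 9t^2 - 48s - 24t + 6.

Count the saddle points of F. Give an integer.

3

F separates as a function of s plus a function of t, so ∇F=0 decouples.
∂F/∂s = 4(s - 1)(s + 3)(s + 4) = 0 at s ∈ {-4, -3, 1}; ∂F/∂t = -3(t - 4)(t - 2) = 0 at t ∈ {2, 4}.
The Hessian is diagonal: diag(F_ss, F_tt). Second derivatives: F_ss(-4)=20, F_ss(-3)=-16, F_ss(1)=80; F_tt(2)=6, F_tt(4)=-6.
Saddle points occur where the two diagonal entries have opposite signs: (-4, 4), (-3, 2), (1, 4). Count: 3.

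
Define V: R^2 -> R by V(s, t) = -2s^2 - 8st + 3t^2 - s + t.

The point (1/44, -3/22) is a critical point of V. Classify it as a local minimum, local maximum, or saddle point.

The Hessian of V is constant: H = [[-4, -8], [-8, 6]].
det(H) = (-4)·6 − (-8)² = -88.
Since det(H) < 0, H is indefinite and the critical point is a saddle point.

saddle point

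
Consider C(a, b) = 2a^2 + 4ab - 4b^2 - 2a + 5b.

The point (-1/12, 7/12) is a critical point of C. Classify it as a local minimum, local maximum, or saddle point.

saddle point

The Hessian of C is constant: H = [[4, 4], [4, -8]].
det(H) = 4·(-8) − 4² = -48.
Since det(H) < 0, H is indefinite and the critical point is a saddle point.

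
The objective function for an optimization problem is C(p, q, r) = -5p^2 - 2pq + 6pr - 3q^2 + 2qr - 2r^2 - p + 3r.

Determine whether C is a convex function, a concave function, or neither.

C is quadratic, so its Hessian is the constant matrix H = [[-10, -2, 6], [-2, -6, 2], [6, 2, -4]].
Leading principal minors: -10, 56, -16.
Signs alternate −, +, − ⇒ H ≺ 0 ⇒ concave.

concave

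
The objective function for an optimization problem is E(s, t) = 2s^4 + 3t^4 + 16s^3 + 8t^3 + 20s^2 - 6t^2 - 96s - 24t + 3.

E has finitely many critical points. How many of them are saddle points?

4

E separates as a function of s plus a function of t, so ∇E=0 decouples.
∂E/∂s = 8(s - 1)(s + 3)(s + 4) = 0 at s ∈ {-4, -3, 1}; ∂E/∂t = 12(t - 1)(t + 1)(t + 2) = 0 at t ∈ {-2, -1, 1}.
The Hessian is diagonal: diag(E_ss, E_tt). Second derivatives: E_ss(-4)=40, E_ss(-3)=-32, E_ss(1)=160; E_tt(-2)=36, E_tt(-1)=-24, E_tt(1)=72.
Saddle points occur where the two diagonal entries have opposite signs: (-4, -1), (-3, -2), (-3, 1), (1, -1). Count: 4.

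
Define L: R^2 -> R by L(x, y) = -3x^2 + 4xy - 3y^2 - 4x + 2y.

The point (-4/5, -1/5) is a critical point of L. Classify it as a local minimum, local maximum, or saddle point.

The Hessian of L is constant: H = [[-6, 4], [4, -6]].
det(H) = (-6)·(-6) − 4² = 20.
det(H) > 0 and tr(H) = -12 < 0, so H is negative definite and the point is a local maximum.

local maximum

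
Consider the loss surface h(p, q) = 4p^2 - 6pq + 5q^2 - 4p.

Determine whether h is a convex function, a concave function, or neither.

h is quadratic, so its Hessian is the constant matrix H = [[8, -6], [-6, 10]].
det(H) = 44, tr(H) = 18.
det(H) > 0 and tr(H) > 0, so H is positive definite everywhere: convex.

convex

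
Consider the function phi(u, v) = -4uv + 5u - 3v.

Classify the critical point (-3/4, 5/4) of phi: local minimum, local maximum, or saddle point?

The Hessian of phi is constant: H = [[0, -4], [-4, 0]].
det(H) = 0·0 − (-4)² = -16.
Since det(H) < 0, H is indefinite and the critical point is a saddle point.

saddle point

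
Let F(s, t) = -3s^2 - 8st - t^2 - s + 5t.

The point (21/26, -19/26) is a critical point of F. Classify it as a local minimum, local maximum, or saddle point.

The Hessian of F is constant: H = [[-6, -8], [-8, -2]].
det(H) = (-6)·(-2) − (-8)² = -52.
Since det(H) < 0, H is indefinite and the critical point is a saddle point.

saddle point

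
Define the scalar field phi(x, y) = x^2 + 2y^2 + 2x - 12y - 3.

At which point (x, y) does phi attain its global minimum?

(-1, 3)

phi(x,y) separates as P(x) + Q(y) − 3, so its minimum is min P + min Q − 3.
P'(x) = 2x + 2 vanishes at x ∈ {-1}; Q'(y) = 4y - 12 vanishes at y ∈ {3}.
Local minima of P (where P''>0): P(-1)=-1. Local minima of Q: Q(3)=-18.
So the global minimum of phi is P(-1) + Q(3) − 3 = -1 − 18 − 3 = -22, attained at (-1, 3).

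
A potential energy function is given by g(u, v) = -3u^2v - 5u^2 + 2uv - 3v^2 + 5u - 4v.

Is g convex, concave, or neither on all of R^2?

neither

The term -3u^2v is cubic, so the Hessian is not constant.
∂²g/∂u² = -6v - 10, which takes both signs as v varies (negative for sufficiently large v). A diagonal entry of the Hessian changing sign means the Hessian is neither positive- nor negative-semidefinite on all of R^2.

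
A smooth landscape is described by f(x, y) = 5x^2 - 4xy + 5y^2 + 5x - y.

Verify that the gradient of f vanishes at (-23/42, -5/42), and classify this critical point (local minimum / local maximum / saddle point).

∇f = (10x - 4y + 5, -4x + 10y - 1); substituting (-23/42, -5/42) gives ∇f = (0, 0), so (-23/42, -5/42) is indeed a critical point.
The Hessian of f is constant: H = [[10, -4], [-4, 10]].
det(H) = 10·10 − (-4)² = 84.
det(H) > 0 and tr(H) = 20 > 0, so H is positive definite and the point is a local minimum.

local minimum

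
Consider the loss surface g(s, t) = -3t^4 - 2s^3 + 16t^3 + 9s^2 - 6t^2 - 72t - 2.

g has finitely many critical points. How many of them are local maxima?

2

g separates as a function of s plus a function of t, so ∇g=0 decouples.
∂g/∂s = -6s(s - 3) = 0 at s ∈ {0, 3}; ∂g/∂t = -12(t - 3)(t - 2)(t + 1) = 0 at t ∈ {-1, 2, 3}.
The Hessian is diagonal: diag(g_ss, g_tt). Second derivatives: g_ss(0)=18, g_ss(3)=-18; g_tt(-1)=-144, g_tt(2)=36, g_tt(3)=-48.
Local maxima occur where both diagonal entries negative: (3, -1), (3, 3). Count: 2.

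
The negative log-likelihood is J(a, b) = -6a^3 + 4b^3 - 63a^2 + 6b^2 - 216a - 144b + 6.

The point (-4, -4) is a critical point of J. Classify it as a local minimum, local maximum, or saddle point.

saddle point

The mixed partial ∂²J/∂a∂b is 0, so the Hessian at any point is diag(J_aa, J_bb) = diag(-18(2a + 7), 12(2b + 1)).
At (-4, -4): H = diag(18, -84).
The eigenvalues have opposite signs, so H is indefinite: a saddle point.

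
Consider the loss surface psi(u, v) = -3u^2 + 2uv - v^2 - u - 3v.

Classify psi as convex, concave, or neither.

concave

psi is quadratic, so its Hessian is the constant matrix H = [[-6, 2], [2, -2]].
det(H) = 8, tr(H) = -8.
det(H) > 0 and tr(H) < 0, so H is negative definite everywhere: concave.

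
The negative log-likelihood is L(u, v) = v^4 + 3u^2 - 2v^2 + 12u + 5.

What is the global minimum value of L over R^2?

-8

L(u,v) separates as P(u) + Q(v) + 5, so its minimum is min P + min Q + 5.
P'(u) = 6u + 12 vanishes at u ∈ {-2}; Q'(v) = 4v(v - 1)(v + 1) vanishes at v ∈ {-1, 0, 1}.
Local minima of P (where P''>0): P(-2)=-12. Local minima of Q: Q(-1)=-1, Q(1)=-1.
So the global minimum of L is P(-2) + Q(-1) + 5 = -12 − 1 + 5 = -8, attained at (-2, -1).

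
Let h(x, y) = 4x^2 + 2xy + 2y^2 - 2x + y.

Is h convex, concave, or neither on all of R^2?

h is quadratic, so its Hessian is the constant matrix H = [[8, 2], [2, 4]].
det(H) = 28, tr(H) = 12.
det(H) > 0 and tr(H) > 0, so H is positive definite everywhere: convex.

convex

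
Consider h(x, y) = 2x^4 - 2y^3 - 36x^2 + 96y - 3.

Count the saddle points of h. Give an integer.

h separates as a function of x plus a function of y, so ∇h=0 decouples.
∂h/∂x = 8x(x - 3)(x + 3) = 0 at x ∈ {-3, 0, 3}; ∂h/∂y = -6(y - 4)(y + 4) = 0 at y ∈ {-4, 4}.
The Hessian is diagonal: diag(h_xx, h_yy). Second derivatives: h_xx(-3)=144, h_xx(0)=-72, h_xx(3)=144; h_yy(-4)=48, h_yy(4)=-48.
Saddle points occur where the two diagonal entries have opposite signs: (-3, 4), (0, -4), (3, 4). Count: 3.

3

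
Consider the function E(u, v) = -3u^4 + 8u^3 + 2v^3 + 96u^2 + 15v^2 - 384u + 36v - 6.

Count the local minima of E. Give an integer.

E separates as a function of u plus a function of v, so ∇E=0 decouples.
∂E/∂u = -12(u - 4)(u - 2)(u + 4) = 0 at u ∈ {-4, 2, 4}; ∂E/∂v = 6(v + 2)(v + 3) = 0 at v ∈ {-3, -2}.
The Hessian is diagonal: diag(E_uu, E_vv). Second derivatives: E_uu(-4)=-576, E_uu(2)=144, E_uu(4)=-192; E_vv(-3)=-6, E_vv(-2)=6.
Local minima occur where both diagonal entries positive: (2, -2). Count: 1.

1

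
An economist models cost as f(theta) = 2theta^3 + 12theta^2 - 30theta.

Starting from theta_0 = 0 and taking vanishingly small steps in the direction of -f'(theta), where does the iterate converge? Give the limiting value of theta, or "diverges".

f'(theta) = 6(theta - 1)(theta + 5), so f'(0) = -30.
Gradient descent moves in the -f' direction, i.e. theta is increasing.
The nearest critical point in that direction is theta = 1, where f'' = 36 > 0 (a local minimum). The iterate converges there.

1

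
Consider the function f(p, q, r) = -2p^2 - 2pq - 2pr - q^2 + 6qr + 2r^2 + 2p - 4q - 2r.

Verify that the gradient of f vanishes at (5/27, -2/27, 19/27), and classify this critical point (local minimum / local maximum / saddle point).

saddle point

∇f = (-4p - 2q - 2r + 2, -2p - 2q + 6r - 4, -2p + 6q + 4r - 2); substituting (5/27, -2/27, 19/27) gives ∇f = (0, 0, 0), so (5/27, -2/27, 19/27) is indeed a critical point.
The Hessian is constant: H = [[-4, -2, -2], [-2, -2, 6], [-2, 6, 4]].
Leading principal minors: Δ₁ = -4, Δ₂ = 4, Δ₃ = 216.
The minors fit neither the all-positive nor the alternating-sign pattern, so H is indefinite: a saddle point.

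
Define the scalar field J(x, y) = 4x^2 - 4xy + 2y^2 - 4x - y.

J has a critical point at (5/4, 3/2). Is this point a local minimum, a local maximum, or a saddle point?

local minimum

The Hessian of J is constant: H = [[8, -4], [-4, 4]].
det(H) = 8·4 − (-4)² = 16.
det(H) > 0 and tr(H) = 12 > 0, so H is positive definite and the point is a local minimum.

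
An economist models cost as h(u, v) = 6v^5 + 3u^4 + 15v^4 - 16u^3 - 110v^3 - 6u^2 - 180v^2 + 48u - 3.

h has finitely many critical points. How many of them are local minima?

h separates as a function of u plus a function of v, so ∇h=0 decouples.
∂h/∂u = 12(u - 4)(u - 1)(u + 1) = 0 at u ∈ {-1, 1, 4}; ∂h/∂v = 30v(v - 3)(v + 1)(v + 4) = 0 at v ∈ {-4, -1, 0, 3}.
The Hessian is diagonal: diag(h_uu, h_vv). Second derivatives: h_uu(-1)=120, h_uu(1)=-72, h_uu(4)=180; h_vv(-4)=-2520, h_vv(-1)=360, h_vv(0)=-360, h_vv(3)=2520.
Local minima occur where both diagonal entries positive: (-1, -1), (-1, 3), (4, -1), (4, 3). Count: 4.

4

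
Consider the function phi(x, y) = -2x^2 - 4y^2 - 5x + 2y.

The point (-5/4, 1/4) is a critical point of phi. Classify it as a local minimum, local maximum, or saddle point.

local maximum

The Hessian of phi is constant: H = [[-4, 0], [0, -8]].
det(H) = (-4)·(-8) − 0² = 32.
det(H) > 0 and tr(H) = -12 < 0, so H is negative definite and the point is a local maximum.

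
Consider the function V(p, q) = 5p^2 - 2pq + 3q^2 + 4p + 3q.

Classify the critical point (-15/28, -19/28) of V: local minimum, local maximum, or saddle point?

The Hessian of V is constant: H = [[10, -2], [-2, 6]].
det(H) = 10·6 − (-2)² = 56.
det(H) > 0 and tr(H) = 16 > 0, so H is positive definite and the point is a local minimum.

local minimum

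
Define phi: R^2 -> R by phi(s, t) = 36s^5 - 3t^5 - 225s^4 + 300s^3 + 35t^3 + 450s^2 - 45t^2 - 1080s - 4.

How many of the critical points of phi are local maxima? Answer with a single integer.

phi separates as a function of s plus a function of t, so ∇phi=0 decouples.
∂phi/∂s = 180(s - 3)(s - 2)(s - 1)(s + 1) = 0 at s ∈ {-1, 1, 2, 3}; ∂phi/∂t = -15t(t - 2)(t - 1)(t + 3) = 0 at t ∈ {-3, 0, 1, 2}.
The Hessian is diagonal: diag(phi_ss, phi_tt). Second derivatives: phi_ss(-1)=-4320, phi_ss(1)=720, phi_ss(2)=-540, phi_ss(3)=1440; phi_tt(-3)=900, phi_tt(0)=-90, phi_tt(1)=60, phi_tt(2)=-150.
Local maxima occur where both diagonal entries negative: (-1, 0), (-1, 2), (2, 0), (2, 2). Count: 4.

4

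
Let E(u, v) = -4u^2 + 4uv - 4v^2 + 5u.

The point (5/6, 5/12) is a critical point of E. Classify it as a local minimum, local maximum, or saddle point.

local maximum

The Hessian of E is constant: H = [[-8, 4], [4, -8]].
det(H) = (-8)·(-8) − 4² = 48.
det(H) > 0 and tr(H) = -16 < 0, so H is negative definite and the point is a local maximum.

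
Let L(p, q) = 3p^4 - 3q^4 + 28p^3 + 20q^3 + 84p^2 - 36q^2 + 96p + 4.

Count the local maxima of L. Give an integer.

L separates as a function of p plus a function of q, so ∇L=0 decouples.
∂L/∂p = 12(p + 1)(p + 2)(p + 4) = 0 at p ∈ {-4, -2, -1}; ∂L/∂q = -12q(q - 3)(q - 2) = 0 at q ∈ {0, 2, 3}.
The Hessian is diagonal: diag(L_pp, L_qq). Second derivatives: L_pp(-4)=72, L_pp(-2)=-24, L_pp(-1)=36; L_qq(0)=-72, L_qq(2)=24, L_qq(3)=-36.
Local maxima occur where both diagonal entries negative: (-2, 0), (-2, 3). Count: 2.

2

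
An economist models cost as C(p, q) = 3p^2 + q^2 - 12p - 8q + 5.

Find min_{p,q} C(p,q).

C(p,q) separates as A(p) + B(q) + 5, so its minimum is min A + min B + 5.
A'(p) = 6p - 12 vanishes at p ∈ {2}; B'(q) = 2q - 8 vanishes at q ∈ {4}.
Local minima of A (where A''>0): A(2)=-12. Local minima of B: B(4)=-16.
So the global minimum of C is A(2) + B(4) + 5 = -12 − 16 + 5 = -23, attained at (2, 4).

-23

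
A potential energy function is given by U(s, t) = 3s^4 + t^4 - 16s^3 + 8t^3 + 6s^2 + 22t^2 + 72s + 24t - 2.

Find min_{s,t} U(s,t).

U(s,t) separates as P(s) + Q(t) − 2, so its minimum is min P + min Q − 2.
P'(s) = 12(s - 3)(s - 2)(s + 1) vanishes at s ∈ {-1, 2, 3}; Q'(t) = 4(t + 1)(t + 2)(t + 3) vanishes at t ∈ {-3, -2, -1}.
Local minima of P (where P''>0): P(-1)=-47, P(3)=81. Local minima of Q: Q(-3)=-9, Q(-1)=-9.
So the global minimum of U is P(-1) + Q(-3) − 2 = -47 − 9 − 2 = -58, attained at (-1, -3).

-58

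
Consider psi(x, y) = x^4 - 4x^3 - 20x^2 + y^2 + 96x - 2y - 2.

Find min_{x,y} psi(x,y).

psi(x,y) separates as P(x) + Q(y) − 2, so its minimum is min P + min Q − 2.
P'(x) = 4(x - 4)(x - 2)(x + 3) vanishes at x ∈ {-3, 2, 4}; Q'(y) = 2y - 2 vanishes at y ∈ {1}.
Local minima of P (where P''>0): P(-3)=-279, P(4)=64. Local minima of Q: Q(1)=-1.
So the global minimum of psi is P(-3) + Q(1) − 2 = -279 − 1 − 2 = -282, attained at (-3, 1).

-282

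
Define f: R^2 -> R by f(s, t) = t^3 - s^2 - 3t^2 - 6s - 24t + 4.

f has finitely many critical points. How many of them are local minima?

f separates as a function of s plus a function of t, so ∇f=0 decouples.
∂f/∂s = -2(s + 3) = 0 at s ∈ {-3}; ∂f/∂t = 3(t - 4)(t + 2) = 0 at t ∈ {-2, 4}.
The Hessian is diagonal: diag(f_ss, f_tt). Second derivatives: f_ss(-3)=-2; f_tt(-2)=-18, f_tt(4)=18.
Local minima occur where both diagonal entries positive: none. Count: 0.

0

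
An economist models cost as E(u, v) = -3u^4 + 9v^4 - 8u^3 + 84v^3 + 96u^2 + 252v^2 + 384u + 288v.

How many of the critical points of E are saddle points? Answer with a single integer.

E separates as a function of u plus a function of v, so ∇E=0 decouples.
∂E/∂u = -12(u - 4)(u + 2)(u + 4) = 0 at u ∈ {-4, -2, 4}; ∂E/∂v = 36(v + 1)(v + 2)(v + 4) = 0 at v ∈ {-4, -2, -1}.
The Hessian is diagonal: diag(E_uu, E_vv). Second derivatives: E_uu(-4)=-192, E_uu(-2)=144, E_uu(4)=-576; E_vv(-4)=216, E_vv(-2)=-72, E_vv(-1)=108.
Saddle points occur where the two diagonal entries have opposite signs: (-4, -4), (-4, -1), (-2, -2), (4, -4), (4, -1). Count: 5.

5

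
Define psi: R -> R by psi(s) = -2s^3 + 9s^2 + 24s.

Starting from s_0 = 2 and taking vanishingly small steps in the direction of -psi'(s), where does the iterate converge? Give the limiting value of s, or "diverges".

psi'(s) = -6(s - 4)(s + 1), so psi'(2) = 36.
Gradient descent moves in the -psi' direction, i.e. s is decreasing.
The nearest critical point in that direction is s = -1, where psi'' = 30 > 0 (a local minimum). The iterate converges there.

-1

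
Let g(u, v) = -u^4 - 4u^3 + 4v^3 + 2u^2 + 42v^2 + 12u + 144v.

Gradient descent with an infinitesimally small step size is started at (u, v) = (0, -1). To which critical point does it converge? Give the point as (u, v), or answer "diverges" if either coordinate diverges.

g is separable, so gradient descent decouples: u follows -∂g/∂u, v follows -∂g/∂v.
∂g/∂u = -4(u - 1)(u + 1)(u + 3); at u=0 this is 12, so u decreases.
∂g/∂v = 12(v + 3)(v + 4); at v=-1 this is 72, so v decreases.
u converges to its nearest critical value -1 (a local min of the u-part); v converges to -3. The iterate converges to (-1, -3).

(-1, -3)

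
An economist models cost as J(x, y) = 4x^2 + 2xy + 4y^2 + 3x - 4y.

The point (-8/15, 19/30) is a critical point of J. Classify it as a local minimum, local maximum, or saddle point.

The Hessian of J is constant: H = [[8, 2], [2, 8]].
det(H) = 8·8 − 2² = 60.
det(H) > 0 and tr(H) = 16 > 0, so H is positive definite and the point is a local minimum.

local minimum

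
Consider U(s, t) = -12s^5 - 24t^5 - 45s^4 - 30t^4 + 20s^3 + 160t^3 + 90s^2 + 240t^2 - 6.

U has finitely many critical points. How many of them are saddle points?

8

U separates as a function of s plus a function of t, so ∇U=0 decouples.
∂U/∂s = -60s(s - 1)(s + 1)(s + 3) = 0 at s ∈ {-3, -1, 0, 1}; ∂U/∂t = -120t(t - 2)(t + 1)(t + 2) = 0 at t ∈ {-2, -1, 0, 2}.
The Hessian is diagonal: diag(U_ss, U_tt). Second derivatives: U_ss(-3)=1440, U_ss(-1)=-240, U_ss(0)=180, U_ss(1)=-480; U_tt(-2)=960, U_tt(-1)=-360, U_tt(0)=480, U_tt(2)=-2880.
Saddle points occur where the two diagonal entries have opposite signs: (-3, -1), (-3, 2), (-1, -2), (-1, 0), (0, -1), (0, 2), (1, -2), (1, 0). Count: 8.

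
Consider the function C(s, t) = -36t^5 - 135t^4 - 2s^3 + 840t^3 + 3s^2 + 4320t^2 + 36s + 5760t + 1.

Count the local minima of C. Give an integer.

C separates as a function of s plus a function of t, so ∇C=0 decouples.
∂C/∂s = -6(s - 3)(s + 2) = 0 at s ∈ {-2, 3}; ∂C/∂t = -180(t - 4)(t + 1)(t + 2)(t + 4) = 0 at t ∈ {-4, -2, -1, 4}.
The Hessian is diagonal: diag(C_ss, C_tt). Second derivatives: C_ss(-2)=30, C_ss(3)=-30; C_tt(-4)=8640, C_tt(-2)=-2160, C_tt(-1)=2700, C_tt(4)=-43200.
Local minima occur where both diagonal entries positive: (-2, -4), (-2, -1). Count: 2.

2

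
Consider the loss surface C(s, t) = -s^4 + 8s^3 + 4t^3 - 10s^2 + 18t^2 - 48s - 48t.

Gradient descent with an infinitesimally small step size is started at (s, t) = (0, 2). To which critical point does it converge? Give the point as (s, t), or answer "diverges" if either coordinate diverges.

(3, 1)

C is separable, so gradient descent decouples: s follows -∂C/∂s, t follows -∂C/∂t.
∂C/∂s = -4(s - 4)(s - 3)(s + 1); at s=0 this is -48, so s increases.
∂C/∂t = 12(t - 1)(t + 4); at t=2 this is 72, so t decreases.
s converges to its nearest critical value 3 (a local min of the s-part); t converges to 1. The iterate converges to (3, 1).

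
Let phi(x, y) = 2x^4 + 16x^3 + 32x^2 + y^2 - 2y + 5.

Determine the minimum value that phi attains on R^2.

4

phi(x,y) separates as P(x) + Q(y) + 5, so its minimum is min P + min Q + 5.
P'(x) = 8x(x + 2)(x + 4) vanishes at x ∈ {-4, -2, 0}; Q'(y) = 2y - 2 vanishes at y ∈ {1}.
Local minima of P (where P''>0): P(-4)=0, P(0)=0. Local minima of Q: Q(1)=-1.
So the global minimum of phi is P(-4) + Q(1) + 5 = 0 − 1 + 5 = 4, attained at (-4, 1).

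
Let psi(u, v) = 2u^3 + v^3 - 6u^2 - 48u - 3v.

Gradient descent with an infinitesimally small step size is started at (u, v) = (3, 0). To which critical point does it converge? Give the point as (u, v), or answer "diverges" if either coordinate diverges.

psi is separable, so gradient descent decouples: u follows -∂psi/∂u, v follows -∂psi/∂v.
∂psi/∂u = 6(u - 4)(u + 2); at u=3 this is -30, so u increases.
∂psi/∂v = 3(v - 1)(v + 1); at v=0 this is -3, so v increases.
u converges to its nearest critical value 4 (a local min of the u-part); v converges to 1. The iterate converges to (4, 1).

(4, 1)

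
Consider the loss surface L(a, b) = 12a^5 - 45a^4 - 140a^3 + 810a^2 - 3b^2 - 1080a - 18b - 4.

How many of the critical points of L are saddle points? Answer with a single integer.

L separates as a function of a plus a function of b, so ∇L=0 decouples.
∂L/∂a = 60(a - 3)(a - 2)(a - 1)(a + 3) = 0 at a ∈ {-3, 1, 2, 3}; ∂L/∂b = -6(b + 3) = 0 at b ∈ {-3}.
The Hessian is diagonal: diag(L_aa, L_bb). Second derivatives: L_aa(-3)=-7200, L_aa(1)=480, L_aa(2)=-300, L_aa(3)=720; L_bb(-3)=-6.
Saddle points occur where the two diagonal entries have opposite signs: (1, -3), (3, -3). Count: 2.

2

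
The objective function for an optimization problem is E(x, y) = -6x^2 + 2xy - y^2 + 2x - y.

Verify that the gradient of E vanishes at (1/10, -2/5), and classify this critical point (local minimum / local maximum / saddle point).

∇E = (-12x + 2y + 2, 2x - 2y - 1); substituting (1/10, -2/5) gives ∇E = (0, 0), so (1/10, -2/5) is indeed a critical point.
The Hessian of E is constant: H = [[-12, 2], [2, -2]].
det(H) = (-12)·(-2) − 2² = 20.
det(H) > 0 and tr(H) = -14 < 0, so H is negative definite and the point is a local maximum.

local maximum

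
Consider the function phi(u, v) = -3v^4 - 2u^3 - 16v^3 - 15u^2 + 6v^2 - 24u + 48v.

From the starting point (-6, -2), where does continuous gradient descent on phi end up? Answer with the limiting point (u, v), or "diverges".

phi is separable, so gradient descent decouples: u follows -∂phi/∂u, v follows -∂phi/∂v.
∂phi/∂u = -6(u + 1)(u + 4); at u=-6 this is -60, so u increases.
∂phi/∂v = -12(v - 1)(v + 1)(v + 4); at v=-2 this is -72, so v increases.
u converges to its nearest critical value -4 (a local min of the u-part); v converges to -1. The iterate converges to (-4, -1).

(-4, -1)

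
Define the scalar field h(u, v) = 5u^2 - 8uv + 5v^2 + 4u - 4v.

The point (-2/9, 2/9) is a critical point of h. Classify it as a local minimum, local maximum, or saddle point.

The Hessian of h is constant: H = [[10, -8], [-8, 10]].
det(H) = 10·10 − (-8)² = 36.
det(H) > 0 and tr(H) = 20 > 0, so H is positive definite and the point is a local minimum.

local minimum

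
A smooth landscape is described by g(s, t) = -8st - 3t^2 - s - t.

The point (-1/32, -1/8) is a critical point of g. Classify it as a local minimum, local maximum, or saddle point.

saddle point

The Hessian of g is constant: H = [[0, -8], [-8, -6]].
det(H) = 0·(-6) − (-8)² = -64.
Since det(H) < 0, H is indefinite and the critical point is a saddle point.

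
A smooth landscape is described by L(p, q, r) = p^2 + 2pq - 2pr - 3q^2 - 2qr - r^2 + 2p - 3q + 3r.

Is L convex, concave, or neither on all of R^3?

L is quadratic, so its Hessian is the constant matrix H = [[2, 2, -2], [2, -6, -2], [-2, -2, -2]].
Leading principal minors: 2, -16, 64.
Neither pattern holds ⇒ H is indefinite ⇒ neither convex nor concave.

neither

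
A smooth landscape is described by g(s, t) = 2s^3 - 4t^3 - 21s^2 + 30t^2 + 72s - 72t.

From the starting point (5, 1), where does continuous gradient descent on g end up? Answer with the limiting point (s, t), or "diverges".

(4, 2)

g is separable, so gradient descent decouples: s follows -∂g/∂s, t follows -∂g/∂t.
∂g/∂s = 6(s - 4)(s - 3); at s=5 this is 12, so s decreases.
∂g/∂t = -12(t - 3)(t - 2); at t=1 this is -24, so t increases.
s converges to its nearest critical value 4 (a local min of the s-part); t converges to 2. The iterate converges to (4, 2).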